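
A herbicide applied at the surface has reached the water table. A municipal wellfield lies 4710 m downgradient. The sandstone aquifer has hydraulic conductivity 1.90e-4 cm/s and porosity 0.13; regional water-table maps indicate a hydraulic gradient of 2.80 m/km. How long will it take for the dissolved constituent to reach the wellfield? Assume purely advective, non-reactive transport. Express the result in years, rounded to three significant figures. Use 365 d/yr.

3650 years

K = 1.90e-4 cm/s × 864 = 0.1642 m/d
Darcy flux q = K·i = 0.1642 × 0.0028 = 4.596e-4 m/d
Seepage velocity v = q / n = 4.596e-4 / 0.13 = 0.003536 m/d
t = L / v = 4710 / 0.003536 = 1.332e6 d
   = 1.332e6 / 365 = 3650 yr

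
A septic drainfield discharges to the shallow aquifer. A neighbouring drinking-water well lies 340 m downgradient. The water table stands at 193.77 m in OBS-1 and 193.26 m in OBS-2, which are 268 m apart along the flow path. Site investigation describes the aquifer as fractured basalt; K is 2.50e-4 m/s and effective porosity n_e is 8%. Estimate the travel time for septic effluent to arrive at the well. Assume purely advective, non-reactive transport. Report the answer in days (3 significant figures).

662 days

Hydraulic gradient i = (193.77 − 193.26) / 268 = 0.51 / 268 = 0.001903
K = 2.50e-4 m/s × 86400 s/d = 21.60 m/d
Darcy flux q = K·i = 21.60 × 0.001903 = 0.04110 m/d
v = Ki/n = 21.60·0.001903/0.08 = 0.5138 m/d
t = L / v = 340 / 0.5138 = 661.7 d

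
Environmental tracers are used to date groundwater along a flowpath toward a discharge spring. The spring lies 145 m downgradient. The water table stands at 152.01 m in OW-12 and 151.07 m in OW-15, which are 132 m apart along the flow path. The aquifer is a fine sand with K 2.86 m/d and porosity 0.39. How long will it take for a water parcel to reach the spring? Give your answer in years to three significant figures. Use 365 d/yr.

7.61 years

Hydraulic gradient i = (152.01 − 151.07) / 132 = 0.94 / 132 = 0.007121
q = Ki = 2.86 × 0.007121 = 0.02037 m/d
Average linear velocity = 0.02037 / 0.39 = 0.05222 m/d
t = L / v = 145 / 0.05222 = 2777 d
   = 2777 / 365 = 7.61 yr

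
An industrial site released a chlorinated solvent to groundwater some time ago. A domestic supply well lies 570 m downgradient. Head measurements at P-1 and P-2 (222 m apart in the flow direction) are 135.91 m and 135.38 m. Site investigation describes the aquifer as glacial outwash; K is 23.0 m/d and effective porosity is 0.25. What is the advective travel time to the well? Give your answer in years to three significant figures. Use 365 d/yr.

7.11 years

Hydraulic gradient i = (135.91 − 135.38) / 222 = 0.53 / 222 = 0.002387
q = Ki = 23.0 × 0.002387 = 0.05491 m/d
Seepage velocity v = q / n = 0.05491 / 0.25 = 0.2196 m/d
t = L / v = 570 / 0.2196 = 2595 d
   = 2595 / 365 = 7.11 yr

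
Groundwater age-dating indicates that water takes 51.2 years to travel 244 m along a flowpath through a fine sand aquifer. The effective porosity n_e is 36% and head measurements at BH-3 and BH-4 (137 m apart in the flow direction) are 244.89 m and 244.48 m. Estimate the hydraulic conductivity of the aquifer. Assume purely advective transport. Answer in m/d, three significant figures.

1.57 m/d

Hydraulic gradient i = (244.89 − 244.48) / 137 = 0.41 / 137 = 0.002993
t = 51.2 years = 18690 d
v = L / t = 244 / 18690 = 0.01306 m/d
K = v · n / i = 0.01306 × 0.36 / 0.002993 = 1.57 m/d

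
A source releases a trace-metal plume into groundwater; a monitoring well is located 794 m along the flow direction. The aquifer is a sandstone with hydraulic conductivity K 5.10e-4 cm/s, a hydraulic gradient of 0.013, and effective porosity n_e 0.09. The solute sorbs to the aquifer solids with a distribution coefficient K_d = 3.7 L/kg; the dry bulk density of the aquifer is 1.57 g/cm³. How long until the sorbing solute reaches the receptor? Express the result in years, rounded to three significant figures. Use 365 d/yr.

2240 years

K = 5.10e-4 cm/s × 864 = 0.4406 m/d
q = Ki = 0.4406 × 0.013 = 0.005728 m/d
v_s = q/n_e = 0.005728/0.09 = 0.06365 m/d
Retardation R = 1 + ρ_b·K_d/n = 1 + 1.57×3.7/0.09 = 65.54
Contaminant velocity v_c = v/R = 0.06365/65.54 = 9.711e-4 m/d
t = L/v_c = 794/9.711e-4 = 817700 d
   = 817700/365 = 2240 yr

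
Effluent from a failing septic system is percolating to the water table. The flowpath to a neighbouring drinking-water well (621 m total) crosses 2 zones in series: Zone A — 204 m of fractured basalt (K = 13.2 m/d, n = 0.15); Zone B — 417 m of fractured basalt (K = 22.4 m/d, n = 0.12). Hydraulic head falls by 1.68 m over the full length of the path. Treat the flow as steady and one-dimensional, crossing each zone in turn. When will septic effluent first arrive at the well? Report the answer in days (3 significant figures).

Continuity: the same q passes through each zone, so ΔH = q·Σ(L_j/K_j) — the zones act as resistances in series.
Σ(L/K) = 204/13.2 + 417/22.4 = 15.45 + 18.62 = 34.07 d
q = ΔH / Σ(L/K) = 1.68 / 34.07 = 0.04931 m/d (same in every zone)
Zone A: v = q/n = 0.04931/0.15 = 0.3287 m/d → t_A = 204/0.3287 = 620.6 d
Zone B: v = q/n = 0.04931/0.12 = 0.4109 m/d → t_B = 417/0.4109 = 1015 d
Total t = 620.6 + 1015 = 1635 d

1640 days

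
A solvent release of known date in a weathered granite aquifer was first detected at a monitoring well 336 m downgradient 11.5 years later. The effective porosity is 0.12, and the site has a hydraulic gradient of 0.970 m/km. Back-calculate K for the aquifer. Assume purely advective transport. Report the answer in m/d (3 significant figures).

9.90 m/d

t = 11.5 years = 4198 d
v = L / t = 336 / 4198 = 0.08005 m/d
K = v · n / i = 0.08005 × 0.12 / 9.7e-4 = 9.90 m/d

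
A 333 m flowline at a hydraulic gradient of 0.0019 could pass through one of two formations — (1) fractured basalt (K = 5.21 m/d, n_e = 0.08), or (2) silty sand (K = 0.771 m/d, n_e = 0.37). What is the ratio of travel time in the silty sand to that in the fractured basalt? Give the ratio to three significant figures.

Unit 1 (fractured basalt): v = 5.21×0.0019/0.08 = 0.1237 m/d, t = 333/0.1237 = 2691 d
Unit 2 (silty sand): v = 0.771×0.0019/0.37 = 0.003959 m/d, t = 333/0.003959 = 84110 d
t(silty sand) / t(fractured basalt) = 84110/2691 = 31.3

31.3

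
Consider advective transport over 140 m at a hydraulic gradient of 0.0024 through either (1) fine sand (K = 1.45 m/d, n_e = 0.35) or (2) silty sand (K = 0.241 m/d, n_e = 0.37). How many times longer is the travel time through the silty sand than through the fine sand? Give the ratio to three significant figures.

Unit 1 (fine sand): v = 1.45×0.0024/0.35 = 0.009943 m/d, t = 140/0.009943 = 14080 d
Unit 2 (silty sand): v = 0.241×0.0024/0.37 = 0.001563 m/d, t = 140/0.001563 = 89560 d
t(silty sand) / t(fine sand) = 89560/14080 = 6.36

6.36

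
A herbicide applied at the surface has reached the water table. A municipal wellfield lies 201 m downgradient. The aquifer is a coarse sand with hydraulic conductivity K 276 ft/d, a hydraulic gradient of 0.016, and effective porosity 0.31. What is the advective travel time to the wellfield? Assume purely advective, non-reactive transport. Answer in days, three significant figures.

46.3 days

K = 276 ft/d × 0.3048 = 84.12 m/d
Darcy flux q = K·i = 84.12 × 0.016 = 1.346 m/d
v = Ki/n = 84.12·0.016/0.31 = 4.342 m/d
t = L / v = 201 / 4.342 = 46.29 d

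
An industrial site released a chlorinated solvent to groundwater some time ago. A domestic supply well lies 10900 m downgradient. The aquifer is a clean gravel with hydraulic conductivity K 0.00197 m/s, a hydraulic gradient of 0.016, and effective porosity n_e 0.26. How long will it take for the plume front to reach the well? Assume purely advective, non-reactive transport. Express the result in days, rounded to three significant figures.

1040 days

K = 0.00197 m/s × 86400 s/d = 170.2 m/d
Darcy flux q = K·i = 170.2 × 0.016 = 2.723 m/d
Seepage velocity v = q / n = 2.723 / 0.26 = 10.47 m/d
t = L / v = 10900 / 10.47 = 1041 d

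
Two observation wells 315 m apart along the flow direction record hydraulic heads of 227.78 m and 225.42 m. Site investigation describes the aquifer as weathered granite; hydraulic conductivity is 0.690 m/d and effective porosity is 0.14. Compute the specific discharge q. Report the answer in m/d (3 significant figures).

Hydraulic gradient i = (227.78 − 225.42) / 315 = 2.36 / 315 = 0.007492
Darcy flux q = K·i = 0.690 × 0.007492 = 0.005170 m/d

0.00517 m/d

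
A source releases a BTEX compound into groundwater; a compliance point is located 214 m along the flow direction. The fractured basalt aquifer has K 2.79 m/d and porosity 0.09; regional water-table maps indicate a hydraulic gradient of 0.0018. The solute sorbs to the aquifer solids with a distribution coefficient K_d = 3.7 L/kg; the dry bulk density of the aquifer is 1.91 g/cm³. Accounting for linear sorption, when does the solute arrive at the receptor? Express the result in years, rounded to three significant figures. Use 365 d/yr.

Darcy flux q = K·i = 2.79 × 0.0018 = 0.005022 m/d
Average linear velocity = 0.005022 / 0.09 = 0.05580 m/d
Retardation R = 1 + ρ_b·K_d/n = 1 + 1.91×3.7/0.09 = 79.52
Contaminant velocity v_c = v/R = 0.05580/79.52 = 7.017e-4 m/d
t = L/v_c = 214/7.017e-4 = 305000 d
   = 305000/365 = 836 yr

836 years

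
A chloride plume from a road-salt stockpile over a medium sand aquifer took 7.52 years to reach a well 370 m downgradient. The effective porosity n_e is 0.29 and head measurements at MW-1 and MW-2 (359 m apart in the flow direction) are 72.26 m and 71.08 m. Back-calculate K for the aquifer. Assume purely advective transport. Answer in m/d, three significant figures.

Hydraulic gradient i = (72.26 − 71.08) / 359 = 1.18 / 359 = 0.003287
t = 7.52 years = 2745 d
v = L / t = 370 / 2745 = 0.1348 m/d
K = v · n / i = 0.1348 × 0.29 / 0.003287 = 11.9 m/d

11.9 m/d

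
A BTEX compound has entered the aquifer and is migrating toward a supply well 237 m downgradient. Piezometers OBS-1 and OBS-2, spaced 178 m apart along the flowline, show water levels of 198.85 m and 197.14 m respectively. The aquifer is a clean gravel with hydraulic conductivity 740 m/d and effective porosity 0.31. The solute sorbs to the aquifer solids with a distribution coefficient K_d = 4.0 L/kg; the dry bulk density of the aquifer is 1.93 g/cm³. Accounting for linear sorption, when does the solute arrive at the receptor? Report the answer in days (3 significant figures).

268 days

Hydraulic gradient i = (198.85 − 197.14) / 178 = 1.71 / 178 = 0.009607
Darcy flux q = K·i = 740 × 0.009607 = 7.109 m/d
v = Ki/n = 740·0.009607/0.31 = 22.93 m/d
Retardation R = 1 + ρ_b·K_d/n = 1 + 1.93×4.0/0.31 = 25.90
Contaminant velocity v_c = v/R = 22.93/25.90 = 0.8853 m/d
t = L/v_c = 237/0.8853 = 267.7 d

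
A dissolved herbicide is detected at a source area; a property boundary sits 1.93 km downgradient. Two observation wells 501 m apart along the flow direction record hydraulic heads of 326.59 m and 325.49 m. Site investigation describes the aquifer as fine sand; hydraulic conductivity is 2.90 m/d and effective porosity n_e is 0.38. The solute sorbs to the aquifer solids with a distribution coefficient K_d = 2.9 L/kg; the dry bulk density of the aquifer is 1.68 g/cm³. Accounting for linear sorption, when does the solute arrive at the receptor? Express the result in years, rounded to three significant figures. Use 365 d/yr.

Hydraulic gradient i = (326.59 − 325.49) / 501 = 1.10 / 501 = 0.002196
Darcy flux q = K·i = 2.90 × 0.002196 = 0.006367 m/d
v = Ki/n = 2.90·0.002196/0.38 = 0.01676 m/d
Retardation R = 1 + ρ_b·K_d/n = 1 + 1.68×2.9/0.38 = 13.82
Contaminant velocity v_c = v/R = 0.01676/13.82 = 0.001212 m/d
L = 1.93 km = 1930 m
t = L/v_c = 1930/0.001212 = 1.592e6 d
   = 1.592e6/365 = 4360 yr

4360 years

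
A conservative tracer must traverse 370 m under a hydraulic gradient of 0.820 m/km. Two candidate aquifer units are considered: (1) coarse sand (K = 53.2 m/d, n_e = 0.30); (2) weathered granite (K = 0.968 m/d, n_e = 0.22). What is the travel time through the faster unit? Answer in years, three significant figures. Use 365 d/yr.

6.97 years

Unit 1 (coarse sand): v = 53.2×8.2e-4/0.30 = 0.1454 m/d, t = 370/0.1454 = 2544 d
Unit 2 (weathered granite): v = 0.968×8.2e-4/0.22 = 0.003608 m/d, t = 370/0.003608 = 102500 d
Faster: 2544 d / 365 = 6.97 yr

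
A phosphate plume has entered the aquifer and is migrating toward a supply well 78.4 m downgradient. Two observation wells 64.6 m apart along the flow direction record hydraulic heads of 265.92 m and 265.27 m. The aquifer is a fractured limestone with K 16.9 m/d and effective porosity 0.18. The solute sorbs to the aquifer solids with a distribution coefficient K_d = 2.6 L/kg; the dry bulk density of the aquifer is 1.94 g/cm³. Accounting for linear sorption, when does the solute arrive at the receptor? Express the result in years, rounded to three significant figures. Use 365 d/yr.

6.60 years

Hydraulic gradient i = (265.92 − 265.27) / 64.6 = 0.65 / 64.6 = 0.01006
Specific discharge q = 16.9 × 0.01006 = 0.1700 m/d
v = Ki/n = 16.9·0.01006/0.18 = 0.9447 m/d
Retardation R = 1 + ρ_b·K_d/n = 1 + 1.94×2.6/0.18 = 29.02
Contaminant velocity v_c = v/R = 0.9447/29.02 = 0.03255 m/d
t = L/v_c = 78.4/0.03255 = 2409 d
   = 2409/365 = 6.60 yr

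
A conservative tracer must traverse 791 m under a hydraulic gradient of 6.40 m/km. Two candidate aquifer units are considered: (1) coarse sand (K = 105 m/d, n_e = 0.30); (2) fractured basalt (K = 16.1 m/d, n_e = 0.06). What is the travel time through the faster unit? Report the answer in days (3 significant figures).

Unit 1 (coarse sand): v = 105×0.0064/0.30 = 2.240 m/d, t = 791/2.240 = 353.1 d
Unit 2 (fractured basalt): v = 16.1×0.0064/0.06 = 1.717 m/d, t = 791/1.717 = 460.6 d
Faster unit: t = 353 d

353 days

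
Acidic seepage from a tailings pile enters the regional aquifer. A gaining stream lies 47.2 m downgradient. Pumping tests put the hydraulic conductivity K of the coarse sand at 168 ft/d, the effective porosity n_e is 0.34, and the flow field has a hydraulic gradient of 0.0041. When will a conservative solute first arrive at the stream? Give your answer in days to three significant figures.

76.4 days

K = 168 ft/d × 0.3048 = 51.21 m/d
Specific discharge q = 51.21 × 0.0041 = 0.2099 m/d
Seepage velocity v = q / n = 0.2099 / 0.34 = 0.6175 m/d
t = L / v = 47.2 / 0.6175 = 76.44 d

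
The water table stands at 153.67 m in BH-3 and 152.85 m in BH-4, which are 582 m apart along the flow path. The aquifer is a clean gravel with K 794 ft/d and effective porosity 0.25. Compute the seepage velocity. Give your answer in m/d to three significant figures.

1.36 m/d

Hydraulic gradient i = (153.67 − 152.85) / 582 = 0.82 / 582 = 0.001409
K = 794 ft/d × 0.3048 = 242.0 m/d
Darcy flux q = K·i = 242.0 × 0.001409 = 0.3410 m/d
Seepage velocity v = q / n = 0.3410 / 0.25 = 1.364 m/d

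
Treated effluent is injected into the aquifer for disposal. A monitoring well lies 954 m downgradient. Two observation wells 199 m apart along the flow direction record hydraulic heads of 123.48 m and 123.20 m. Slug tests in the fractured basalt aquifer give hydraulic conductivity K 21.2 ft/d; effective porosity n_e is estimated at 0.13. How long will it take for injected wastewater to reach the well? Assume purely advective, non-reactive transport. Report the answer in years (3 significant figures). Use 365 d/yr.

37.4 years

Hydraulic gradient i = (123.48 − 123.20) / 199 = 0.28 / 199 = 0.001407
K = 21.2 ft/d × 0.3048 = 6.462 m/d
Darcy flux q = K·i = 6.462 × 0.001407 = 0.009092 m/d
v_s = q/n_e = 0.009092/0.13 = 0.06994 m/d
t = L / v = 954 / 0.06994 = 13640 d
   = 13640 / 365 = 37.4 yr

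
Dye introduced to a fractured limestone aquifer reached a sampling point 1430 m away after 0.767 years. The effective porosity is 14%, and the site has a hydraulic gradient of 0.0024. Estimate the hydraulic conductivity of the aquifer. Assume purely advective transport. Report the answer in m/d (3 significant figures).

298 m/d

t = 0.767 years = 280.0 d
v = L / t = 1430 / 280.0 = 5.108 m/d
K = v · n / i = 5.108 × 0.14 / 0.0024 = 298 m/d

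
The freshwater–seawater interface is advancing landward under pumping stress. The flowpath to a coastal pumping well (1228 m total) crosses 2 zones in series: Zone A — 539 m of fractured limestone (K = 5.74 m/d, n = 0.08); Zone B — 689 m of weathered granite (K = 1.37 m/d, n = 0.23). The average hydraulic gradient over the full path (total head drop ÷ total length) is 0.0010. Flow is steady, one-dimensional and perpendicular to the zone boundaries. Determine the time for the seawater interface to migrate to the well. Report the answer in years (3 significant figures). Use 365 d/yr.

268 years

Steady 1-D flow in series ⇒ the Darcy flux q is identical in every zone and the zone head losses add (resistances L/K in series).
Σ(L/K) = 539/5.74 + 689/1.37 = 93.90 + 502.9 = 596.8 d
K_eq = L_total / Σ(L/K) = 1228 / 596.8 = 2.058 m/d
q = K_eq · i = 2.058 × 0.0010 = 0.002058 m/d (same in every zone)
Zone A: v = q/n = 0.002058/0.08 = 0.02572 m/d → t_A = 539/0.02572 = 20960 d
Zone B: v = q/n = 0.002058/0.23 = 0.008946 m/d → t_B = 689/0.008946 = 77020 d
Total t = 20960 + 77020 = 97980 d
   = 97980 / 365 = 268 yr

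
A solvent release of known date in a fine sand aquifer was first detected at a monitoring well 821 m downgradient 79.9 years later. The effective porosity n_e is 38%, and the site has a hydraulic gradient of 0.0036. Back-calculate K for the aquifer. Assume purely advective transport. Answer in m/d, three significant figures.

2.97 m/d

t = 79.9 years = 29160 d
v = L / t = 821 / 29160 = 0.02815 m/d
K = v · n / i = 0.02815 × 0.38 / 0.0036 = 2.97 m/d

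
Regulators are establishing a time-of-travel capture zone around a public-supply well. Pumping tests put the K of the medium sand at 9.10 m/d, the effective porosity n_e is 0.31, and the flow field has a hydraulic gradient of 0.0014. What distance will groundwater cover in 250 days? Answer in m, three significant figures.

q = Ki = 9.10 × 0.0014 = 0.01274 m/d
v_s = q/n_e = 0.01274/0.31 = 0.04110 m/d
L = v × T = 0.04110 × 250 = 10.27 m

10.3 m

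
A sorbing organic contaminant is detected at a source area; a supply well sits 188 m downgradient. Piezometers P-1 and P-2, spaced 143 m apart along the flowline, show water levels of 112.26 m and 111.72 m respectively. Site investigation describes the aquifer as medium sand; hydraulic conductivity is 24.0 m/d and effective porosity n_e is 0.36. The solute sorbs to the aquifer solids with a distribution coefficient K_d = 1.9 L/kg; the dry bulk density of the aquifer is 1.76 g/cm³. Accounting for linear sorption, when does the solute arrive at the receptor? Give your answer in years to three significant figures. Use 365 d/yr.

21.1 years

Hydraulic gradient i = (112.26 − 111.72) / 143 = 0.54 / 143 = 0.003776
Specific discharge q = 24.0 × 0.003776 = 0.09063 m/d
v_s = q/n_e = 0.09063/0.36 = 0.2517 m/d
Retardation R = 1 + ρ_b·K_d/n = 1 + 1.76×1.9/0.36 = 10.29
Contaminant velocity v_c = v/R = 0.2517/10.29 = 0.02447 m/d
t = L/v_c = 188/0.02447 = 7684 d
   = 7684/365 = 21.1 yr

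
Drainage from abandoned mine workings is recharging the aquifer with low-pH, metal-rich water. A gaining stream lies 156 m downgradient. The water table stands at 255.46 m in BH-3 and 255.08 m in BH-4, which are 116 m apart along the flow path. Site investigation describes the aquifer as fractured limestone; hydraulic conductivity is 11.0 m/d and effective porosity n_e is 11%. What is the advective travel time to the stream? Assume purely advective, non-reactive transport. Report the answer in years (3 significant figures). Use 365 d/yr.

Hydraulic gradient i = (255.46 − 255.08) / 116 = 0.38 / 116 = 0.003276
q = Ki = 11.0 × 0.003276 = 0.03603 m/d
Seepage velocity v = q / n = 0.03603 / 0.11 = 0.3276 m/d
t = L / v = 156 / 0.3276 = 476.2 d
   = 476.2 / 365 = 1.30 yr

1.30 years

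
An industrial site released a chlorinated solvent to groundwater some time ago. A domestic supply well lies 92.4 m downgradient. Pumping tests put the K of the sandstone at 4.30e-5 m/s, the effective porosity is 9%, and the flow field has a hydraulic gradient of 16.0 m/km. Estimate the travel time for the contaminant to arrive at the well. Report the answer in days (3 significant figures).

K = 4.30e-5 m/s × 86400 s/d = 3.715 m/d
q = Ki = 3.715 × 0.016 = 0.05944 m/d
Average linear velocity = 0.05944 / 0.09 = 0.6605 m/d
t = L / v = 92.4 / 0.6605 = 139.9 d

140 days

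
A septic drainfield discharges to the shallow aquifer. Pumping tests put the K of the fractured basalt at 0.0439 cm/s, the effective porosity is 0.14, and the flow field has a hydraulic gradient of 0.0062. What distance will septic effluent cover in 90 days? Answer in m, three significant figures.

151 m

K = 0.0439 cm/s × 864 = 37.93 m/d
q = Ki = 37.93 × 0.0062 = 0.2352 m/d
Seepage velocity v = q / n = 0.2352 / 0.14 = 1.680 m/d
L = v × T = 1.680 × 90 = 151.2 m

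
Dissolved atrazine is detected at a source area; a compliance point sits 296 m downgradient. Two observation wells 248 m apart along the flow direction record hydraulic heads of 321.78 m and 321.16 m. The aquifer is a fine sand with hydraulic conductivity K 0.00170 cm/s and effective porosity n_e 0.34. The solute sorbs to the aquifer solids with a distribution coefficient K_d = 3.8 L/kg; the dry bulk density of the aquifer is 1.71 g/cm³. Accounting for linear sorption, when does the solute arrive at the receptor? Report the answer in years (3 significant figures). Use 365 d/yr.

Hydraulic gradient i = (321.78 − 321.16) / 248 = 0.62 / 248 = 0.002500
K = 0.00170 cm/s × 864 = 1.469 m/d
Darcy flux q = K·i = 1.469 × 0.002500 = 0.003672 m/d
Average linear velocity = 0.003672 / 0.34 = 0.01080 m/d
Retardation R = 1 + ρ_b·K_d/n = 1 + 1.71×3.8/0.34 = 20.11
Contaminant velocity v_c = v/R = 0.01080/20.11 = 5.370e-4 m/d
t = L/v_c = 296/5.370e-4 = 551200 d
   = 551200/365 = 1510 yr

1510 years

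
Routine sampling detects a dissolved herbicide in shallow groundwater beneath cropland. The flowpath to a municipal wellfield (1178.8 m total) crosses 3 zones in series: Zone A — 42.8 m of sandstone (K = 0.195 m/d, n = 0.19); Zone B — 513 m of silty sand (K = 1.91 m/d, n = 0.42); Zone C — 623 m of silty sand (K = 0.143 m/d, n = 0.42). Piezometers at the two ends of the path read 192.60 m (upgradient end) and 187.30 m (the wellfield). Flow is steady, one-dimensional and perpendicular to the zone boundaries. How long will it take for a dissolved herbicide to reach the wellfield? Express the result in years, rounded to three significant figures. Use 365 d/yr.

1220 years

Total head drop ΔH = 192.60 − 187.30 = 5.30 m
Steady 1-D flow in series ⇒ the Darcy flux q is identical in every zone and the zone head losses add (resistances L/K in series).
Σ(L/K) = 42.8/0.195 + 513/1.91 + 623/0.143 = 219.5 + 268.6 + 4357 = 4845 d
q = ΔH / Σ(L/K) = 5.30 / 4845 = 0.001094 m/d (same in every zone)
Zone A: v = q/n = 0.001094/0.19 = 0.005758 m/d → t_A = 42.8/0.005758 = 7433 d
Zone B: v = q/n = 0.001094/0.42 = 0.002605 m/d → t_B = 513/0.002605 = 197000 d
Zone C: v = q/n = 0.001094/0.42 = 0.002605 m/d → t_C = 623/0.002605 = 239200 d
Total t = 7433 + 197000 + 239200 = 443600 d
   = 443600 / 365 = 1220 yr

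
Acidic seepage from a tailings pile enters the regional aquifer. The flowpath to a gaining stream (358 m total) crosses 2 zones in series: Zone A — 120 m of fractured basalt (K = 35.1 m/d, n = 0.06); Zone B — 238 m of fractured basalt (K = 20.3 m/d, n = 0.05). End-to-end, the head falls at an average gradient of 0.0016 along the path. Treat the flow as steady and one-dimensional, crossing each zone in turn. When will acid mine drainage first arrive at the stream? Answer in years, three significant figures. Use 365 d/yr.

1.38 years

For zones in series the flux q is common to all zones; the equivalent conductivity is the harmonic (thickness-weighted) mean, K_eq = L_total / Σ(L_j/K_j).
Σ(L/K) = 120/35.1 + 238/20.3 = 3.419 + 11.72 = 15.14 d
K_eq = L_total / Σ(L/K) = 358 / 15.14 = 23.64 m/d
q = K_eq · i = 23.64 × 0.0016 = 0.03783 m/d (same in every zone)
Zone A: v = q/n = 0.03783/0.06 = 0.6304 m/d → t_A = 120/0.6304 = 190.3 d
Zone B: v = q/n = 0.03783/0.05 = 0.7565 m/d → t_B = 238/0.7565 = 314.6 d
Total t = 190.3 + 314.6 = 504.9 d
   = 504.9 / 365 = 1.38 yr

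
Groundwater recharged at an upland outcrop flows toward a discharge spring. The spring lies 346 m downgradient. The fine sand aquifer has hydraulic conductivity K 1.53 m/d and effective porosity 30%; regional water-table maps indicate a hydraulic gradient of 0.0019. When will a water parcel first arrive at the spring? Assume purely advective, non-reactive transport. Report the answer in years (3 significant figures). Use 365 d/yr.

Specific discharge q = 1.53 × 0.0019 = 0.002907 m/d
v = Ki/n = 1.53·0.0019/0.30 = 0.009690 m/d
t = L / v = 346 / 0.009690 = 35710 d
   = 35710 / 365 = 97.8 yr

97.8 years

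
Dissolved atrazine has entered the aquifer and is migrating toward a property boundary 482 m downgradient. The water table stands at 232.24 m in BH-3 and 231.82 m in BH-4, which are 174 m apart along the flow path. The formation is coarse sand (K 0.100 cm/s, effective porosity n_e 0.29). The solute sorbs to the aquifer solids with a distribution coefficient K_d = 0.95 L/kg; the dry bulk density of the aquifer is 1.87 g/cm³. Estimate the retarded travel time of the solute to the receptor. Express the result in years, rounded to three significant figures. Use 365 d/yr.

Hydraulic gradient i = (232.24 − 231.82) / 174 = 0.42 / 174 = 0.002414
K = 0.100 cm/s × 864 = 86.40 m/d
Specific discharge q = 86.40 × 0.002414 = 0.2086 m/d
Seepage velocity v = q / n = 0.2086 / 0.29 = 0.7191 m/d
Retardation R = 1 + ρ_b·K_d/n = 1 + 1.87×0.95/0.29 = 7.126
Contaminant velocity v_c = v/R = 0.7191/7.126 = 0.1009 m/d
t = L/v_c = 482/0.1009 = 4776 d
   = 4776/365 = 13.1 yr

13.1 years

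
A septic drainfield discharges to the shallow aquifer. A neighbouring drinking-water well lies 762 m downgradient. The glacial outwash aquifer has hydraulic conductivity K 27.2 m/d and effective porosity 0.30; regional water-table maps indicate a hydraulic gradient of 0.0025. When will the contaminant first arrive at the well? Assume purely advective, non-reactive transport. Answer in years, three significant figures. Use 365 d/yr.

9.21 years

Specific discharge q = 27.2 × 0.0025 = 0.06800 m/d
Seepage velocity v = q / n = 0.06800 / 0.30 = 0.2267 m/d
t = L / v = 762 / 0.2267 = 3362 d
   = 3362 / 365 = 9.21 yr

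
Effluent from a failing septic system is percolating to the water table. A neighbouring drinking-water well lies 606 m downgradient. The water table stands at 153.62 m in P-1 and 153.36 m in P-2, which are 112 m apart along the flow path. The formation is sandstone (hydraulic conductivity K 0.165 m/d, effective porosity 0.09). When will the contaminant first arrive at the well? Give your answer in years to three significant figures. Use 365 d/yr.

Hydraulic gradient i = (153.62 − 153.36) / 112 = 0.26 / 112 = 0.002321
Darcy flux q = K·i = 0.165 × 0.002321 = 3.830e-4 m/d
v = Ki/n = 0.165·0.002321/0.09 = 0.004256 m/d
t = L / v = 606 / 0.004256 = 142400 d
   = 142400 / 365 = 390 yr

390 years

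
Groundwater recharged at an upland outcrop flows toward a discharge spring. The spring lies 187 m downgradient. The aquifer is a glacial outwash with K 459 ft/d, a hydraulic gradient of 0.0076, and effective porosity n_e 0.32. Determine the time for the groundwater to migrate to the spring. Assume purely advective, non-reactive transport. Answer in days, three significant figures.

56.3 days

K = 459 ft/d × 0.3048 = 139.9 m/d
q = Ki = 139.9 × 0.0076 = 1.063 m/d
v = Ki/n = 139.9·0.0076/0.32 = 3.323 m/d
t = L / v = 187 / 3.323 = 56.28 d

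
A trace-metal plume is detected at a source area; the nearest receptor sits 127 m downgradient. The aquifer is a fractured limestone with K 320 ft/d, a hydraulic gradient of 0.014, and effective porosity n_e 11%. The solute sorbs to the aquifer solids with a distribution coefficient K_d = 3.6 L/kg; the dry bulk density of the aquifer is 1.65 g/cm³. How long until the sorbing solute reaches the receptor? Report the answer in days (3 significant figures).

563 days

K = 320 ft/d × 0.3048 = 97.54 m/d
q = Ki = 97.54 × 0.014 = 1.366 m/d
v = Ki/n = 97.54·0.014/0.11 = 12.41 m/d
Retardation R = 1 + ρ_b·K_d/n = 1 + 1.65×3.6/0.11 = 55.00
Contaminant velocity v_c = v/R = 12.41/55.00 = 0.2257 m/d
t = L/v_c = 127/0.2257 = 562.7 d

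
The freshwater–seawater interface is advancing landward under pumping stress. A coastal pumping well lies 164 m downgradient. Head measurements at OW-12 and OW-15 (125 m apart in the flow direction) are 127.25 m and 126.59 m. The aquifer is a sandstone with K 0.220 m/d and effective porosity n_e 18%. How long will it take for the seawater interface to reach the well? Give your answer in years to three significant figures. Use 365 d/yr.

Hydraulic gradient i = (127.25 − 126.59) / 125 = 0.66 / 125 = 0.005280
Darcy flux q = K·i = 0.220 × 0.005280 = 0.001162 m/d
v = Ki/n = 0.220·0.005280/0.18 = 0.006453 m/d
t = L / v = 164 / 0.006453 = 25410 d
   = 25410 / 365 = 69.6 yr

69.6 years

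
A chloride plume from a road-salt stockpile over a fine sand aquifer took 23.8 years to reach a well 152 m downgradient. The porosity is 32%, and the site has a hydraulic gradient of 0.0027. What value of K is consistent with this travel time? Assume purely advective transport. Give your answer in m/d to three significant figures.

2.07 m/d

t = 23.8 years = 8687 d
v = L / t = 152 / 8687 = 0.01750 m/d
K = v · n / i = 0.01750 × 0.32 / 0.0027 = 2.07 m/d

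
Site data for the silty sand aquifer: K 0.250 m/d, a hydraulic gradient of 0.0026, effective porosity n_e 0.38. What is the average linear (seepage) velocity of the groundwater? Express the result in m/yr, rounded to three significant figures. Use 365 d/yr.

Darcy flux q = K·i = 0.250 × 0.0026 = 6.500e-4 m/d
v = Ki/n = 0.250·0.0026/0.38 = 0.001711 m/d
   = 0.001711 × 365 = 0.624 m/yr

0.624 m/yr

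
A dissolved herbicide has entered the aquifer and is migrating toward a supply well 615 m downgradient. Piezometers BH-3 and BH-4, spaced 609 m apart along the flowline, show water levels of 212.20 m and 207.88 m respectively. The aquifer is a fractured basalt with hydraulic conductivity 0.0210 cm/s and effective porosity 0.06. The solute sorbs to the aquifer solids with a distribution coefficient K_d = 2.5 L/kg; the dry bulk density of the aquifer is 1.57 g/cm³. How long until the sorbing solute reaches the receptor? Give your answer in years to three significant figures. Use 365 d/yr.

52.2 years

Hydraulic gradient i = (212.20 − 207.88) / 609 = 4.32 / 609 = 0.007094
K = 0.0210 cm/s × 864 = 18.14 m/d
q = Ki = 18.14 × 0.007094 = 0.1287 m/d
v_s = q/n_e = 0.1287/0.06 = 2.145 m/d
Retardation R = 1 + ρ_b·K_d/n = 1 + 1.57×2.5/0.06 = 66.42
Contaminant velocity v_c = v/R = 2.145/66.42 = 0.03230 m/d
t = L/v_c = 615/0.03230 = 19040 d
   = 19040/365 = 52.2 yr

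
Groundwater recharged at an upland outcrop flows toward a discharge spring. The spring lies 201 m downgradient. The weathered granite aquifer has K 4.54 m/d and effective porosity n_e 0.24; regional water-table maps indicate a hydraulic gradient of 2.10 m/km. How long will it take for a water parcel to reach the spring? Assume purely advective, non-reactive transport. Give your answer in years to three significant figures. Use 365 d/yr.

Specific discharge q = 4.54 × 0.0021 = 0.009534 m/d
Seepage velocity v = q / n = 0.009534 / 0.24 = 0.03972 m/d
t = L / v = 201 / 0.03972 = 5060 d
   = 5060 / 365 = 13.9 yr

13.9 years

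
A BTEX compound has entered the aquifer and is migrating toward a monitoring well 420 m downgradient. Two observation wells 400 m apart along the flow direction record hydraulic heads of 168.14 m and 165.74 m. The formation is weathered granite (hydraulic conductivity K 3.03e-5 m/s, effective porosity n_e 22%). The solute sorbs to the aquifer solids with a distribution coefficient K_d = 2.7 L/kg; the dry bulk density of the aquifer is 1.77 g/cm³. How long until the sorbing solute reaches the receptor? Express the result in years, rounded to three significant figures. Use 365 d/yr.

366 years

Hydraulic gradient i = (168.14 − 165.74) / 400 = 2.40 / 400 = 0.006000
K = 3.03e-5 m/s × 86400 s/d = 2.618 m/d
Darcy flux q = K·i = 2.618 × 0.006000 = 0.01571 m/d
v = Ki/n = 2.618·0.006000/0.22 = 0.07140 m/d
Retardation R = 1 + ρ_b·K_d/n = 1 + 1.77×2.7/0.22 = 22.72
Contaminant velocity v_c = v/R = 0.07140/22.72 = 0.003142 m/d
t = L/v_c = 420/0.003142 = 133700 d
   = 133700/365 = 366 yr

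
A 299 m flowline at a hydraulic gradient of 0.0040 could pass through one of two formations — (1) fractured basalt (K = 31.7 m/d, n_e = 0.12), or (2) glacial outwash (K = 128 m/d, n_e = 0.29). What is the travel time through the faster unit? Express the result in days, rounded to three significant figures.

Unit 1 (fractured basalt): v = 31.7×0.0040/0.12 = 1.057 m/d, t = 299/1.057 = 283.0 d
Unit 2 (glacial outwash): v = 128×0.0040/0.29 = 1.766 m/d, t = 299/1.766 = 169.4 d
Faster unit: t = 169 d

169 days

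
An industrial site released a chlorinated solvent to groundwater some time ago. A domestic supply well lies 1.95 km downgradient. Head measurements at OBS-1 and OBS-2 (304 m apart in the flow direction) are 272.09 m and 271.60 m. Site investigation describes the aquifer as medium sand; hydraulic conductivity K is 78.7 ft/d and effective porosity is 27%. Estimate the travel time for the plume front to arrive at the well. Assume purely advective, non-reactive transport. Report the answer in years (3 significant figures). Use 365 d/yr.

37.3 years

Hydraulic gradient i = (272.09 − 271.60) / 304 = 0.49 / 304 = 0.001612
K = 78.7 ft/d × 0.3048 = 23.99 m/d
Darcy flux q = K·i = 23.99 × 0.001612 = 0.03866 m/d
Seepage velocity v = q / n = 0.03866 / 0.27 = 0.1432 m/d
L = 1.95 km = 1950 m
t = L / v = 1950 / 0.1432 = 13620 d
   = 13620 / 365 = 37.3 yr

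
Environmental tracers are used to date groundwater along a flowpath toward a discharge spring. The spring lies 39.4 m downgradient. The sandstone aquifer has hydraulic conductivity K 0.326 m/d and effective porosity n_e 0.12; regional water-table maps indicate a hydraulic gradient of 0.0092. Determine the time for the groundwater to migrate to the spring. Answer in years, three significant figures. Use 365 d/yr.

4.32 years

q = Ki = 0.326 × 0.0092 = 0.002999 m/d
Average linear velocity = 0.002999 / 0.12 = 0.02499 m/d
t = L / v = 39.4 / 0.02499 = 1576 d
   = 1576 / 365 = 4.32 yr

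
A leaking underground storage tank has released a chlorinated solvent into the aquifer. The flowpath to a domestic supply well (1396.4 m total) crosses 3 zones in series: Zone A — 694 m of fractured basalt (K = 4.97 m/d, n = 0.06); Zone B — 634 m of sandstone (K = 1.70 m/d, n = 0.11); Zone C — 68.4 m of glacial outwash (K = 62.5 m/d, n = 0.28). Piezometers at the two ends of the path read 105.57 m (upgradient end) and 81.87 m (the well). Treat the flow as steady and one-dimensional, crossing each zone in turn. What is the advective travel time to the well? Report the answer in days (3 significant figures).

Total head drop ΔH = 105.57 − 81.87 = 23.70 m
Steady 1-D flow in series ⇒ the Darcy flux q is identical in every zone and the zone head losses add (resistances L/K in series).
Σ(L/K) = 694/4.97 + 634/1.70 + 68.4/62.5 = 139.6 + 372.9 + 1.094 = 513.7 d
q = ΔH / Σ(L/K) = 23.70 / 513.7 = 0.04614 m/d (same in every zone)
Zone A: v = q/n = 0.04614/0.06 = 0.7690 m/d → t_A = 694/0.7690 = 902.5 d
Zone B: v = q/n = 0.04614/0.11 = 0.4194 m/d → t_B = 634/0.4194 = 1512 d
Zone C: v = q/n = 0.04614/0.28 = 0.1648 m/d → t_C = 68.4/0.1648 = 415.1 d
Total t = 902.5 + 1512 + 415.1 = 2829 d

2830 days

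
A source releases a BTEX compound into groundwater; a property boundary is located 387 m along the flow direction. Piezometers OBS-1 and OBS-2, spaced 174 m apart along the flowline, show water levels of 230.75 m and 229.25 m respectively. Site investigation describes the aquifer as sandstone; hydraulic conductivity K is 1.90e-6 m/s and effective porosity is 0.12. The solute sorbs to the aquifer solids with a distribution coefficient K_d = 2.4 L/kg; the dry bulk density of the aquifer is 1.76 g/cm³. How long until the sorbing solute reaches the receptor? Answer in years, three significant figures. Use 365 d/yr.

3250 years

Hydraulic gradient i = (230.75 − 229.25) / 174 = 1.50 / 174 = 0.008621
K = 1.90e-6 m/s × 86400 s/d = 0.1642 m/d
q = Ki = 0.1642 × 0.008621 = 0.001415 m/d
Average linear velocity = 0.001415 / 0.12 = 0.01179 m/d
Retardation R = 1 + ρ_b·K_d/n = 1 + 1.76×2.4/0.12 = 36.20
Contaminant velocity v_c = v/R = 0.01179/36.20 = 3.258e-4 m/d
t = L/v_c = 387/3.258e-4 = 1.188e6 d
   = 1.188e6/365 = 3250 yr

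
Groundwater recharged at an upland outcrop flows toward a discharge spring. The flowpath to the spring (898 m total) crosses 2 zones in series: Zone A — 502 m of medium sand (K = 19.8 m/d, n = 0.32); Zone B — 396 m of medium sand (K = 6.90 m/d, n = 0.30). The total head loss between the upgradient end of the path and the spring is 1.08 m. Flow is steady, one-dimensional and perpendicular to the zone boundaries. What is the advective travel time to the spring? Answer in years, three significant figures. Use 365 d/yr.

58.7 years

Steady 1-D flow in series ⇒ the Darcy flux q is identical in every zone and the zone head losses add (resistances L/K in series).
Σ(L/K) = 502/19.8 + 396/6.90 = 25.35 + 57.39 = 82.74 d
q = ΔH / Σ(L/K) = 1.08 / 82.74 = 0.01305 m/d (same in every zone)
Zone A: v = q/n = 0.01305/0.32 = 0.04079 m/d → t_A = 502/0.04079 = 12310 d
Zone B: v = q/n = 0.01305/0.30 = 0.04351 m/d → t_B = 396/0.04351 = 9102 d
Total t = 12310 + 9102 = 21410 d
   = 21410 / 365 = 58.7 yr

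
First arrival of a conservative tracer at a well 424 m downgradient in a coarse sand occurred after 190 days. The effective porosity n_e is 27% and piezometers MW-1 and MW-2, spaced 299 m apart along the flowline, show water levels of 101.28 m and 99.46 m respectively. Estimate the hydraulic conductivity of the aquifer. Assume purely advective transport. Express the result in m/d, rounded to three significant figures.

Hydraulic gradient i = (101.28 − 99.46) / 299 = 1.82 / 299 = 0.006087
v = L / t = 424 / 190 = 2.232 m/d
K = v · n / i = 2.232 × 0.27 / 0.006087 = 99.0 m/d

99.0 m/d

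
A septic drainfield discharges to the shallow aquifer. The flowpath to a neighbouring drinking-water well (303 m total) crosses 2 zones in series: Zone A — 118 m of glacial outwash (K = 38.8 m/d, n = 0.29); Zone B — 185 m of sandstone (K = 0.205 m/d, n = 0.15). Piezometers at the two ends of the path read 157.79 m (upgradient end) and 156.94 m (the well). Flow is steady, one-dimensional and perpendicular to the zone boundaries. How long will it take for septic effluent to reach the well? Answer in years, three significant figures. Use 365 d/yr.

Total head drop ΔH = 157.79 − 156.94 = 0.85 m
Continuity: the same q passes through each zone, so ΔH = q·Σ(L_j/K_j) — the zones act as resistances in series.
Σ(L/K) = 118/38.8 + 185/0.205 = 3.041 + 902.4 = 905.5 d
q = ΔH / Σ(L/K) = 0.85 / 905.5 = 9.387e-4 m/d (same in every zone)
Zone A: v = q/n = 9.387e-4/0.29 = 0.003237 m/d → t_A = 118/0.003237 = 36450 d
Zone B: v = q/n = 9.387e-4/0.15 = 0.006258 m/d → t_B = 185/0.006258 = 29560 d
Total t = 36450 + 29560 = 66010 d
   = 66010 / 365 = 181 yr

181 years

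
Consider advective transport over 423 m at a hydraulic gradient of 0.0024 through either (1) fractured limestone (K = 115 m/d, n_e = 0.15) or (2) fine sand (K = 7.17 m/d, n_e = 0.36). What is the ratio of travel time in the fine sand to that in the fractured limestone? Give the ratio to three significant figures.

Unit 1 (fractured limestone): v = 115×0.0024/0.15 = 1.840 m/d, t = 423/1.840 = 229.9 d
Unit 2 (fine sand): v = 7.17×0.0024/0.36 = 0.04780 m/d, t = 423/0.04780 = 8849 d
t(fine sand) / t(fractured limestone) = 8849/229.9 = 38.5

38.5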